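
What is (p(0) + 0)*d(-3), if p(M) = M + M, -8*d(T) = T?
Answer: 0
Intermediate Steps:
d(T) = -T/8
p(M) = 2*M
(p(0) + 0)*d(-3) = (2*0 + 0)*(-1/8*(-3)) = (0 + 0)*(3/8) = 0*(3/8) = 0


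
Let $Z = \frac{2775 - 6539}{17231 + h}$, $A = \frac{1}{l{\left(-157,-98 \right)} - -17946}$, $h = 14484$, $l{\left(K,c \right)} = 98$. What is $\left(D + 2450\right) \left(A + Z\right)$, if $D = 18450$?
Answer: $- \frac{70940766545}{28613273} \approx -2479.3$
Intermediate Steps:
$A = \frac{1}{18044}$ ($A = \frac{1}{98 - -17946} = \frac{1}{98 + 17946} = \frac{1}{18044} \approx 5.542 \cdot 10^{-5}$)
$Z = - \frac{3764}{31715}$ ($Z = \frac{2775 - 6539}{17231 + 14484} = - \frac{3764}{31715} \approx -0.11868$)
$\left(D + 2450\right) \left(A + Z\right) = \left(18450 + 2450\right) \left(\frac{1}{18044} - \frac{3764}{31715}\right) = 20900 \left(- \frac{67885901}{572265460}\right) = - \frac{70940766545}{28613273}$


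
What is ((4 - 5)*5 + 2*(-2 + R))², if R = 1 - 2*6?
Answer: 961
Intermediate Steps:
R = -11 (R = 1 - 12 = -11)
((4 - 5)*5 + 2*(-2 + R))² = ((4 - 5)*5 + 2*(-2 - 11))² = (-1*5 + 2*(-13))² = (-5 - 26)² = (-31)² = 961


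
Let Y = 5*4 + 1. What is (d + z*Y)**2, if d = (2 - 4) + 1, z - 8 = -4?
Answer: 6889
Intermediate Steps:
z = 4 (z = 8 - 4 = 4)
Y = 21 (Y = 20 + 1 = 21)
d = -1 (d = -2 + 1 = -1)
(d + z*Y)**2 = (-1 + 4*21)**2 = (-1 + 84)**2 = 83**2 = 6889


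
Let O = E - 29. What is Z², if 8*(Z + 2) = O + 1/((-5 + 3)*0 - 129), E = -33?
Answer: 101263969/1065024 ≈ 95.081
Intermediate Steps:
O = -62 (O = -33 - 29 = -62)
Z = -10063/1032 (Z = -2 + (-62 + 1/((-5 + 3)*0 - 129))/8 = -2 + (-62 + 1/(-2*0 - 129))/8 = -2 + (-62 + 1/(0 - 129))/8 = -2 + (-62 + 1/(-129))/8 = -2 + (-62 - 1/129)/8 = -2 + (⅛)*(-7999/129) = -2 - 7999/1032 = -10063/1032 ≈ -9.7510)
Z² = (-10063/1032)² = 101263969/1065024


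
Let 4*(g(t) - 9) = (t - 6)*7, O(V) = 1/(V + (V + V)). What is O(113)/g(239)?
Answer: 4/565113 ≈ 7.0782e-6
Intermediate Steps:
O(V) = 1/(3*V) (O(V) = 1/(V + 2*V) = 1/(3*V))
g(t) = -3/2 + 7*t/4 (g(t) = 9 + ((t - 6)*7)/4 = 9 + ((-6 + t)*7)/4 = 9 + (-42 + 7*t)/4 = 9 + (-21/2 + 7*t/4) = -3/2 + 7*t/4)
O(113)/g(239) = ((⅓)/113)/(-3/2 + (7/4)*239) = ((⅓)*(1/113))/(-3/2 + 1673/4) = 1/(339*(1667/4)) = (1/339)*(4/1667) = 4/565113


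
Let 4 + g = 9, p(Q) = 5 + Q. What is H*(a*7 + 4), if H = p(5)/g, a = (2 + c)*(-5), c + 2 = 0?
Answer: 8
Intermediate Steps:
c = -2 (c = -2 + 0 = -2)
g = 5 (g = -4 + 9 = 5)
a = 0 (a = (2 - 2)*(-5) = 0*(-5) = 0)
H = 2 (H = (5 + 5)/5 = 10*(⅕) = 2)
H*(a*7 + 4) = 2*(0*7 + 4) = 2*(0 + 4) = 2*4 = 8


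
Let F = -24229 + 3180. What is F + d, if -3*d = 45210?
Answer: -36119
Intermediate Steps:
d = -15070 (d = -⅓*45210 = -15070)
F = -21049
F + d = -21049 - 15070 = -36119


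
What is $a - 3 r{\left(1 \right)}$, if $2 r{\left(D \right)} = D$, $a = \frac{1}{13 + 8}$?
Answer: $- \frac{61}{42} \approx -1.4524$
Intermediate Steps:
$a = \frac{1}{21} \approx 0.047619$
$r{\left(D \right)} = \frac{D}{2}$
$a - 3 r{\left(1 \right)} = \frac{1}{21} - 3 \cdot \frac{1}{2} \cdot 1 = \frac{1}{21} - \frac{3}{2} = - \frac{61}{42}$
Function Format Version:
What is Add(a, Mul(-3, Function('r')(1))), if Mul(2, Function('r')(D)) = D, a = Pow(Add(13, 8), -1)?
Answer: Rational(-61, 42) ≈ -1.4524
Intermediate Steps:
a = Rational(1, 21) (a = Pow(21, -1) = Rational(1, 21) ≈ 0.047619)
Function('r')(D) = Mul(Rational(1, 2), D)
Add(a, Mul(-3, Function('r')(1))) = Add(Rational(1, 21), Mul(-3, Mul(Rational(1, 2), 1))) = Add(Rational(1, 21), Mul(-3, Rational(1, 2))) = Add(Rational(1, 21), Rational(-3, 2)) = Rational(-61, 42)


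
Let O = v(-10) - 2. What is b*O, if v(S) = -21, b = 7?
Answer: -161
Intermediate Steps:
O = -23 (O = -21 - 2 = -23)
b*O = 7*(-23) = -161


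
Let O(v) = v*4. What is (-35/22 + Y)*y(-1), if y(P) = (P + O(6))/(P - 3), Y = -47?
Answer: 24587/88 ≈ 279.40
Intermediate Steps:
O(v) = 4*v
y(P) = (24 + P)/(-3 + P) (y(P) = (P + 4*6)/(P - 3) = (P + 24)/(-3 + P) = (24 + P)/(-3 + P))
(-35/22 + Y)*y(-1) = (-35/22 - 47)*((24 - 1)/(-3 - 1)) = (-35*1/22 - 47)*(23/(-4)) = (-35/22 - 47)*(-¼*23) = -1069/22*(-23/4) = 24587/88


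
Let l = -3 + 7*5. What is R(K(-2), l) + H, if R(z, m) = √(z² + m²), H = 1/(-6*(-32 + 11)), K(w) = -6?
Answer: 1/126 + 2*√265 ≈ 32.566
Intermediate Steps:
l = 32 (l = -3 + 35 = 32)
H = 1/126 (H = 1/(-6*(-21)) = 1/126 ≈ 0.0079365)
R(z, m) = √(m² + z²)
R(K(-2), l) + H = √(32² + (-6)²) + 1/126 = √(1024 + 36) + 1/126 = √1060 + 1/126 = 2*√265 + 1/126 = 1/126 + 2*√265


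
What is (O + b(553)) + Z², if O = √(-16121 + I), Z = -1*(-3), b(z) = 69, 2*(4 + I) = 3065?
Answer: 78 + I*√58370/2 ≈ 78.0 + 120.8*I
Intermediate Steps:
I = 3057/2 (I = -4 + (½)*3065 = -4 + 3065/2 = 3057/2 ≈ 1528.5)
Z = 3
O = I*√58370/2 (O = √(-16121 + 3057/2) = √(-29185/2) = I*√58370/2 ≈ 120.8*I)
(O + b(553)) + Z² = (I*√58370/2 + 69) + 3² = (69 + I*√58370/2) + 9 = 78 + I*√58370/2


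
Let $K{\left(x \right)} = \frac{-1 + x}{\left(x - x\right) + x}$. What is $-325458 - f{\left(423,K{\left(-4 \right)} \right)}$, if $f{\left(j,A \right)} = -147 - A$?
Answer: $- \frac{1301239}{4} \approx -3.2531 \cdot 10^{5}$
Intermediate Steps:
$K{\left(x \right)} = \frac{-1 + x}{x}$ ($K{\left(x \right)} = \frac{-1 + x}{0 + x} = \frac{-1 + x}{x}$)
$-325458 - f{\left(423,K{\left(-4 \right)} \right)} = -325458 - \left(-147 - \frac{-1 - 4}{-4}\right) = -325458 - \left(-147 - \left(- \frac{1}{4}\right) \left(-5\right)\right) = -325458 - \left(-147 - \frac{5}{4}\right) = -325458 - - \frac{593}{4} = -325458 + \frac{593}{4} = - \frac{1301239}{4}$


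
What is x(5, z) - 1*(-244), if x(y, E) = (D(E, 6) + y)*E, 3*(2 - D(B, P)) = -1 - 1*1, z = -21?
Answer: 83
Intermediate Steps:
D(B, P) = 8/3 (D(B, P) = 2 - (-1 - 1*1)/3 = 2 - (-1 - 1)/3 = 2 - 1/3*(-2) = 2 + 2/3 = 8/3)
x(y, E) = E*(8/3 + y) (x(y, E) = (8/3 + y)*E = E*(8/3 + y))
x(5, z) - 1*(-244) = (1/3)*(-21)*(8 + 3*5) - 1*(-244) = (1/3)*(-21)*(8 + 15) + 244 = (1/3)*(-21)*23 + 244 = -161 + 244 = 83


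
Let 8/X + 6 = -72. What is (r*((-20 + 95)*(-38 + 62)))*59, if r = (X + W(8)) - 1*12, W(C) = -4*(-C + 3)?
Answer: 10903200/13 ≈ 8.3871e+5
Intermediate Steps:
X = -4/39 (X = 8/(-6 - 72) = 8/(-78) = 8*(-1/78) = -4/39 ≈ -0.10256)
W(C) = -12 + 4*C (W(C) = -4*(3 - C) = -12 + 4*C)
r = 308/39 (r = (-4/39 + (-12 + 4*8)) - 1*12 = (-4/39 + (-12 + 32)) - 12 = (-4/39 + 20) - 12 = 776/39 - 12 = 308/39 ≈ 7.8974)
(r*((-20 + 95)*(-38 + 62)))*59 = (308*((-20 + 95)*(-38 + 62))/39)*59 = (308*(75*24)/39)*59 = ((308/39)*1800)*59 = (184800/13)*59 = 10903200/13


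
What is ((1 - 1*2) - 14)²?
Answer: 225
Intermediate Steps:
((1 - 1*2) - 14)² = ((1 - 2) - 14)² = (-1 - 14)² = (-15)² = 225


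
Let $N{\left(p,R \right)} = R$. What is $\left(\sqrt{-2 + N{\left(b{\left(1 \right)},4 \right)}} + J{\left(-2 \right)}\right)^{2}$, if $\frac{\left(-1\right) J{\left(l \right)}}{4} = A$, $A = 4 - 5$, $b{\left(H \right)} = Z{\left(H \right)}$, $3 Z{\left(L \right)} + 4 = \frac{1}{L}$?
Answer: $\left(4 + \sqrt{2}\right)^{2} \approx 29.314$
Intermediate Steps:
$Z{\left(L \right)} = - \frac{4}{3} + \frac{1}{3 L}$
$b{\left(H \right)} = \frac{1 - 4 H}{3 H}$
$A = -1$ ($A = 4 - 5 = -1$)
$J{\left(l \right)} = 4$ ($J{\left(l \right)} = \left(-4\right) \left(-1\right) = 4$)
$\left(\sqrt{-2 + N{\left(b{\left(1 \right)},4 \right)}} + J{\left(-2 \right)}\right)^{2} = \left(\sqrt{-2 + 4} + 4\right)^{2} = \left(\sqrt{2} + 4\right)^{2} = \left(4 + \sqrt{2}\right)^{2}$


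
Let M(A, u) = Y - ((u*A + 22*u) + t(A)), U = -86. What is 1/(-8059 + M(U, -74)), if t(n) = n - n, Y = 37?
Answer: -1/12758 ≈ -7.8382e-5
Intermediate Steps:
t(n) = 0
M(A, u) = 37 - 22*u - A*u (M(A, u) = 37 - ((u*A + 22*u) + 0) = 37 - ((A*u + 22*u) + 0) = 37 - ((22*u + A*u) + 0) = 37 - (22*u + A*u) = 37 + (-22*u - A*u) = 37 - 22*u - A*u)
1/(-8059 + M(U, -74)) = 1/(-8059 + (37 - 22*(-74) - 1*(-86)*(-74))) = 1/(-8059 + (37 + 1628 - 6364)) = 1/(-8059 - 4699) = 1/(-12758) = -1/12758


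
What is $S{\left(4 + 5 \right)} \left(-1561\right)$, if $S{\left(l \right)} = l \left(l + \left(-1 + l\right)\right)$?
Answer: $-238833$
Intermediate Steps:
$S{\left(l \right)} = l \left(-1 + 2 l\right)$
$S{\left(4 + 5 \right)} \left(-1561\right) = \left(4 + 5\right) \left(-1 + 2 \left(4 + 5\right)\right) \left(-1561\right) = 9 \left(-1 + 2 \cdot 9\right) \left(-1561\right) = 9 \left(-1 + 18\right) \left(-1561\right) = 9 \cdot 17 \left(-1561\right) = 153 \left(-1561\right) = -238833$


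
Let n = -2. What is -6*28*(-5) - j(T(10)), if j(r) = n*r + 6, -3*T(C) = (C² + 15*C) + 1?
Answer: 2000/3 ≈ 666.67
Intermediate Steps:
T(C) = -⅓ - 5*C - C²/3 (T(C) = -((C² + 15*C) + 1)/3 = -(1 + C² + 15*C)/3 = -⅓ - 5*C - C²/3)
j(r) = 6 - 2*r (j(r) = -2*r + 6 = 6 - 2*r)
-6*28*(-5) - j(T(10)) = -6*28*(-5) - (6 - 2*(-⅓ - 5*10 - ⅓*10²)) = -168*(-5) - (6 - 2*(-⅓ - 50 - ⅓*100)) = 840 - (6 - 2*(-⅓ - 50 - 100/3)) = 840 - (6 - 2*(-251/3)) = 840 - (6 + 502/3) = 840 - 1*520/3 = 840 - 520/3 = 2000/3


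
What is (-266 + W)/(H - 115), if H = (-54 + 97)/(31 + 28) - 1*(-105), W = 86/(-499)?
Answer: 7836380/272953 ≈ 28.710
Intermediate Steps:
W = -86/499 (W = 86*(-1/499) = -86/499 ≈ -0.17234)
H = 6238/59 (H = 43/59 + 105 = 6238/59 ≈ 105.73)
(-266 + W)/(H - 115) = (-266 - 86/499)/(6238/59 - 115) = -132820/(499*(-547/59)) = -132820/499*(-59/547) = 7836380/272953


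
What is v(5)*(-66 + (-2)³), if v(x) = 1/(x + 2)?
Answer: -74/7 ≈ -10.571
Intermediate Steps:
v(x) = 1/(2 + x)
v(5)*(-66 + (-2)³) = (-66 + (-2)³)/(2 + 5) = (-66 - 8)/7 = (⅐)*(-74) = -74/7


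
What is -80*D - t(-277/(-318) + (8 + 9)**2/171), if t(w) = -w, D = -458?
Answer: 664183063/18126 ≈ 36643.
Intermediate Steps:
-80*D - t(-277/(-318) + (8 + 9)**2/171) = -80*(-458) - (-1)*(-277/(-318) + (8 + 9)**2/171) = 36640 - (-1)*(-277*(-1/318) + 17**2*(1/171)) = 36640 - (-1)*(277/318 + 289*(1/171)) = 36640 - (-1)*(277/318 + 289/171) = 36640 - (-1)*46423/18126 = 36640 - 1*(-46423/18126) = 36640 + 46423/18126 = 664183063/18126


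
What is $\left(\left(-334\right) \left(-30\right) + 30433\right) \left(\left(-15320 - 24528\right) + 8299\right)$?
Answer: $-1276251697$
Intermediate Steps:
$\left(\left(-334\right) \left(-30\right) + 30433\right) \left(\left(-15320 - 24528\right) + 8299\right) = \left(10020 + 30433\right) \left(-39848 + 8299\right) = 40453 \left(-31549\right) = -1276251697$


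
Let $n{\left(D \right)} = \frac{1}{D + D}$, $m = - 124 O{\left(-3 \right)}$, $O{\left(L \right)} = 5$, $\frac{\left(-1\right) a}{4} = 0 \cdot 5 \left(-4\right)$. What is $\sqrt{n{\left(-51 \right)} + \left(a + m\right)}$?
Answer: $\frac{i \sqrt{6450582}}{102} \approx 24.9 i$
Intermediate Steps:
$a = 0$ ($a = - 4 \cdot 0 \cdot 5 \left(-4\right) = - 4 \cdot 0 \left(-4\right) = \left(-4\right) 0 = 0$)
$m = -620$ ($m = \left(-124\right) 5 = -620$)
$n{\left(D \right)} = \frac{1}{2 D}$
$\sqrt{n{\left(-51 \right)} + \left(a + m\right)} = \sqrt{\frac{1}{2 \left(-51\right)} + \left(0 - 620\right)} = \sqrt{\frac{1}{2} \left(- \frac{1}{51}\right) - 620} = \sqrt{- \frac{1}{102} - 620} = \sqrt{- \frac{63241}{102}} = \frac{i \sqrt{6450582}}{102}$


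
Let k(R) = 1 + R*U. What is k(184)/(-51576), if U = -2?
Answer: 367/51576 ≈ 0.0071157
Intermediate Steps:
k(R) = 1 - 2*R (k(R) = 1 + R*(-2) = 1 - 2*R)
k(184)/(-51576) = (1 - 2*184)/(-51576) = (1 - 368)*(-1/51576) = -367*(-1/51576) = 367/51576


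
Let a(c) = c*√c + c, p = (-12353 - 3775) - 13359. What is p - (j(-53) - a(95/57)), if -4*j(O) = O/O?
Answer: -353821/12 + 5*√15/9 ≈ -29483.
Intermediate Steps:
j(O) = -¼ (j(O) = -O/(4*O) = -¼*1 = -¼)
p = -29487 (p = -16128 - 13359 = -29487)
a(c) = c + c^(3/2) (a(c) = c^(3/2) + c = c + c^(3/2))
p - (j(-53) - a(95/57)) = -29487 - (-¼ - (95/57 + (95/57)^(3/2))) = -29487 - (-¼ - (95*(1/57) + (95*(1/57))^(3/2))) = -29487 - (-¼ - (5/3 + (5/3)^(3/2))) = -29487 - (-¼ - (5/3 + 5*√15/9)) = -29487 - (-¼ + (-5/3 - 5*√15/9)) = -29487 - (-23/12 - 5*√15/9) = -29487 + (23/12 + 5*√15/9) = -353821/12 + 5*√15/9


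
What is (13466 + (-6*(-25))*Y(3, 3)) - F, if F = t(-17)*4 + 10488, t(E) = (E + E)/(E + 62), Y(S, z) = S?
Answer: 154396/45 ≈ 3431.0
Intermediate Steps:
t(E) = 2*E/(62 + E) (t(E) = (2*E)/(62 + E) = 2*E/(62 + E))
F = 471824/45 (F = (2*(-17)/(62 - 17))*4 + 10488 = (2*(-17)/45)*4 + 10488 = (2*(-17)*(1/45))*4 + 10488 = -34/45*4 + 10488 = -136/45 + 10488 = 471824/45 ≈ 10485.)
(13466 + (-6*(-25))*Y(3, 3)) - F = (13466 - 6*(-25)*3) - 1*471824/45 = (13466 + 150*3) - 471824/45 = (13466 + 450) - 471824/45 = 13916 - 471824/45 = 154396/45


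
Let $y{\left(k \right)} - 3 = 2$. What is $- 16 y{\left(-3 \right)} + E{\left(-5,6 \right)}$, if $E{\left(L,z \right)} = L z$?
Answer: $-110$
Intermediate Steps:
$y{\left(k \right)} = 5$ ($y{\left(k \right)} = 3 + 2 = 5$)
$- 16 y{\left(-3 \right)} + E{\left(-5,6 \right)} = \left(-16\right) 5 - 30 = -80 - 30 = -110$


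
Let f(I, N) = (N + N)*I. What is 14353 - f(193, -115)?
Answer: 58743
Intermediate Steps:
f(I, N) = 2*I*N (f(I, N) = (2*N)*I = 2*I*N)
14353 - f(193, -115) = 14353 - 2*193*(-115) = 14353 - 1*(-44390) = 14353 + 44390 = 58743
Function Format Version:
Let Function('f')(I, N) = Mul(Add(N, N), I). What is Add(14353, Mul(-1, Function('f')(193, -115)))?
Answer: 58743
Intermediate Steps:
Function('f')(I, N) = Mul(2, I, N) (Function('f')(I, N) = Mul(Mul(2, N), I) = Mul(2, I, N))
Add(14353, Mul(-1, Function('f')(193, -115))) = Add(14353, Mul(-1, Mul(2, 193, -115))) = Add(14353, Mul(-1, -44390)) = Add(14353, 44390) = 58743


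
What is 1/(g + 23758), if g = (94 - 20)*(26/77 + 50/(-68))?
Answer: 1309/31060705 ≈ 4.2143e-5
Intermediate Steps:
g = -38517/1309 (g = 74*(26*(1/77) + 50*(-1/68)) = 74*(26/77 - 25/34) = 74*(-1041/2618) = -38517/1309 ≈ -29.425)
1/(g + 23758) = 1/(-38517/1309 + 23758) = 1/(31060705/1309) = 1309/31060705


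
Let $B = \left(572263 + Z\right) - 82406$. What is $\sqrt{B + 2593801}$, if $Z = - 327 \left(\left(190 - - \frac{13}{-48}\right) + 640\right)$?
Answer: $\frac{\sqrt{44997385}}{4} \approx 1677.0$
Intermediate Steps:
$Z = - \frac{4341143}{16}$ ($Z = - 327 \left(\left(190 - \left(-13\right) \left(- \frac{1}{48}\right)\right) + 640\right) = - 327 \left(\left(190 - \frac{13}{48}\right) + 640\right) = - 327 \left(\frac{9107}{48} + 640\right) = \left(-327\right) \frac{39827}{48} = - \frac{4341143}{16} \approx -2.7132 \cdot 10^{5}$)
$B = \frac{3496569}{16}$ ($B = \left(572263 - \frac{4341143}{16}\right) - 82406 = \frac{4815065}{16} - 82406 = \frac{3496569}{16} \approx 2.1854 \cdot 10^{5}$)
$\sqrt{B + 2593801} = \sqrt{\frac{3496569}{16} + 2593801} = \sqrt{\frac{44997385}{16}} = \frac{\sqrt{44997385}}{4}$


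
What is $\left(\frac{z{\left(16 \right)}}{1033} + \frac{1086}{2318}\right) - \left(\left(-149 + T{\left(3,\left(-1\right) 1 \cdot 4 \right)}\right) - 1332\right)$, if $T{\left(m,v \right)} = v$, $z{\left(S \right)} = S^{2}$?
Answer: $\frac{1778769418}{1197247} \approx 1485.7$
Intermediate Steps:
$\left(\frac{z{\left(16 \right)}}{1033} + \frac{1086}{2318}\right) - \left(\left(-149 + T{\left(3,\left(-1\right) 1 \cdot 4 \right)}\right) - 1332\right) = \left(\frac{16^{2}}{1033} + \frac{1086}{2318}\right) - \left(\left(-149 + \left(-1\right) 1 \cdot 4\right) - 1332\right) = \left(256 \cdot \frac{1}{1033} + 1086 \cdot \frac{1}{2318}\right) - \left(\left(-149 - 4\right) - 1332\right) = \left(\frac{256}{1033} + \frac{543}{1159}\right) - \left(\left(-149 - 4\right) - 1332\right) = \frac{857623}{1197247} - \left(-153 - 1332\right) = \frac{857623}{1197247} - -1485 = \frac{857623}{1197247} + 1485 = \frac{1778769418}{1197247}$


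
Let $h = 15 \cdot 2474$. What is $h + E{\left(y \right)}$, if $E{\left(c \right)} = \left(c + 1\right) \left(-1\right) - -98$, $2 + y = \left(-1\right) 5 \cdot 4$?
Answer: $37229$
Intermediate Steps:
$h = 37110$
$y = -22$ ($y = -2 + \left(-1\right) 5 \cdot 4 = -2 - 20 = -22$)
$E{\left(c \right)} = 97 - c$ ($E{\left(c \right)} = \left(1 + c\right) \left(-1\right) + 98 = \left(-1 - c\right) + 98 = 97 - c$)
$h + E{\left(y \right)} = 37110 + \left(97 - -22\right) = 37110 + \left(97 + 22\right) = 37110 + 119 = 37229$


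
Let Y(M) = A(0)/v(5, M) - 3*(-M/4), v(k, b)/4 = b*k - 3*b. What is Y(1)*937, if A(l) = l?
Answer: 2811/4 ≈ 702.75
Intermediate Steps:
v(k, b) = -12*b + 4*b*k (v(k, b) = 4*(b*k - 3*b) = 4*(-3*b + b*k) = -12*b + 4*b*k)
Y(M) = 3*M/4 (Y(M) = 0/((4*M*(-3 + 5))) - 3*(-M/4) = 0/((4*M*2)) - (-3)*M/4 = 0/((8*M)) + 3*M/4 = 0*(1/(8*M)) + 3*M/4 = 0 + 3*M/4 = 3*M/4)
Y(1)*937 = ((¾)*1)*937 = (¾)*937 = 2811/4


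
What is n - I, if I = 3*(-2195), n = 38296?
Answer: 44881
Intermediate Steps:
I = -6585
n - I = 38296 - 1*(-6585) = 38296 + 6585 = 44881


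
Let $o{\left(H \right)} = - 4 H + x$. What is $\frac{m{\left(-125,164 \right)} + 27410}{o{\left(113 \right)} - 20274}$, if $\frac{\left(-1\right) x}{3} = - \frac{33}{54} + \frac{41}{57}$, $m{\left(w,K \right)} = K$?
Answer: $- \frac{3143436}{2362801} \approx -1.3304$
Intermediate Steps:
$x = - \frac{37}{114}$ ($x = - 3 \left(- \frac{33}{54} + \frac{41}{57}\right) = - 3 \left(\left(-33\right) \frac{1}{54} + 41 \cdot \frac{1}{57}\right) = - 3 \left(- \frac{11}{18} + \frac{41}{57}\right) = \left(-3\right) \frac{37}{342} = - \frac{37}{114} \approx -0.32456$)
$o{\left(H \right)} = - \frac{37}{114} - 4 H$ ($o{\left(H \right)} = - 4 H - \frac{37}{114} = - \frac{37}{114} - 4 H$)
$\frac{m{\left(-125,164 \right)} + 27410}{o{\left(113 \right)} - 20274} = \frac{164 + 27410}{\left(- \frac{37}{114} - 452\right) - 20274} = \frac{27574}{\left(- \frac{37}{114} - 452\right) - 20274} = \frac{27574}{- \frac{51565}{114} - 20274} = \frac{27574}{- \frac{2362801}{114}} = 27574 \left(- \frac{114}{2362801}\right) = - \frac{3143436}{2362801}$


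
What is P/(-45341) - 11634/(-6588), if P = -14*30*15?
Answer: 94833599/49784418 ≈ 1.9049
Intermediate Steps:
P = -6300 (P = -420*15 = -6300)
P/(-45341) - 11634/(-6588) = -6300/(-45341) - 11634/(-6588) = -6300*(-1/45341) - 11634*(-1/6588) = 6300/45341 + 1939/1098 = 94833599/49784418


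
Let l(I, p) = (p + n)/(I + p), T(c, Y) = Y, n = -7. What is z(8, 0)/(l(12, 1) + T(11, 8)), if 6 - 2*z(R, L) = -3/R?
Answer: 663/1568 ≈ 0.42283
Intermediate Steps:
l(I, p) = (-7 + p)/(I + p) (l(I, p) = (p - 7)/(I + p) = (-7 + p)/(I + p))
z(R, L) = 3 + 3/(2*R) (z(R, L) = 3 - (-3)/(2*R) = 3 + 3/(2*R))
z(8, 0)/(l(12, 1) + T(11, 8)) = (3 + (3/2)/8)/((-7 + 1)/(12 + 1) + 8) = (3 + (3/2)*(⅛))/(-6/13 + 8) = (3 + 3/16)/((1/13)*(-6) + 8) = 51/(16*(-6/13 + 8)) = 51/(16*(98/13)) = (51/16)*(13/98) = 663/1568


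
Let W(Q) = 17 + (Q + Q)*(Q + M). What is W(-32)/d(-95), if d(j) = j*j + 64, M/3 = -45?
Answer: 10705/9089 ≈ 1.1778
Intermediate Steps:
M = -135 (M = 3*(-45) = -135)
W(Q) = 17 + 2*Q*(-135 + Q) (W(Q) = 17 + (Q + Q)*(Q - 135) = 17 + (2*Q)*(-135 + Q) = 17 + 2*Q*(-135 + Q))
d(j) = 64 + j² (d(j) = j² + 64 = 64 + j²)
W(-32)/d(-95) = (17 - 270*(-32) + 2*(-32)²)/(64 + (-95)²) = (17 + 8640 + 2*1024)/(64 + 9025) = (17 + 8640 + 2048)/9089 = 10705*(1/9089) = 10705/9089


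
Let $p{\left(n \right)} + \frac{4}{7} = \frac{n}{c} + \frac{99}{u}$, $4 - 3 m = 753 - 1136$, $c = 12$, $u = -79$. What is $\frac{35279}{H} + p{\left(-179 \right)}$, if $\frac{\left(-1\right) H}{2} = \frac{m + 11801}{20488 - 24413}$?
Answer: $\frac{22905917275}{3958374} \approx 5786.7$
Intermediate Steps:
$m = 129$ ($m = \frac{4}{3} - \frac{753 - 1136}{3} = \frac{4}{3} - - \frac{383}{3} = \frac{4}{3} + \frac{383}{3} = 129$)
$p{\left(n \right)} = - \frac{1009}{553} + \frac{n}{12}$ ($p{\left(n \right)} = - \frac{4}{7} + \left(\frac{n}{12} + \frac{99}{-79}\right) = - \frac{4}{7} + \left(n \frac{1}{12} + 99 \left(- \frac{1}{79}\right)\right) = - \frac{4}{7} + \left(\frac{n}{12} - \frac{99}{79}\right) = - \frac{4}{7} + \left(- \frac{99}{79} + \frac{n}{12}\right) = - \frac{1009}{553} + \frac{n}{12}$)
$H = \frac{4772}{785}$ ($H = - 2 \frac{129 + 11801}{20488 - 24413} = - 2 \frac{11930}{-3925} = - 2 \cdot 11930 \left(- \frac{1}{3925}\right) = \left(-2\right) \left(- \frac{2386}{785}\right) = \frac{4772}{785} \approx 6.079$)
$\frac{35279}{H} + p{\left(-179 \right)} = \frac{35279}{\frac{4772}{785}} + \left(- \frac{1009}{553} + \frac{1}{12} \left(-179\right)\right) = 35279 \cdot \frac{785}{4772} - \frac{111095}{6636} = \frac{27694015}{4772} - \frac{111095}{6636} = \frac{22905917275}{3958374}$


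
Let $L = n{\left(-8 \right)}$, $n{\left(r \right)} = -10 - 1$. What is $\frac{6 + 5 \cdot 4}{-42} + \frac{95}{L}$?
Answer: $- \frac{2138}{231} \approx -9.2554$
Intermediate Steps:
$n{\left(r \right)} = -11$
$L = -11$
$\frac{6 + 5 \cdot 4}{-42} + \frac{95}{L} = \frac{6 + 5 \cdot 4}{-42} + \frac{95}{-11} = \left(6 + 20\right) \left(- \frac{1}{42}\right) + 95 \left(- \frac{1}{11}\right) = 26 \left(- \frac{1}{42}\right) - \frac{95}{11} = - \frac{13}{21} - \frac{95}{11} = - \frac{2138}{231}$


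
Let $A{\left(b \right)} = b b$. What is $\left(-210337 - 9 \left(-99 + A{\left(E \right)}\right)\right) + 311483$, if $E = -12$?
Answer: $100741$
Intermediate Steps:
$A{\left(b \right)} = b^{2}$
$\left(-210337 - 9 \left(-99 + A{\left(E \right)}\right)\right) + 311483 = \left(-210337 - 9 \left(-99 + \left(-12\right)^{2}\right)\right) + 311483 = \left(-210337 - 9 \left(-99 + 144\right)\right) + 311483 = \left(-210337 - 405\right) + 311483 = -210742 + 311483 = 100741$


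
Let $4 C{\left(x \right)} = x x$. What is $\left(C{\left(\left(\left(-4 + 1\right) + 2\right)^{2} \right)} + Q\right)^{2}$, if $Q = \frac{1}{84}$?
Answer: $\frac{121}{1764} \approx 0.068594$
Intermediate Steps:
$C{\left(x \right)} = \frac{x^{2}}{4}$ ($C{\left(x \right)} = \frac{x x}{4} = \frac{x^{2}}{4}$)
$Q = \frac{1}{84} \approx 0.011905$
$\left(C{\left(\left(\left(-4 + 1\right) + 2\right)^{2} \right)} + Q\right)^{2} = \left(\frac{\left(\left(\left(-4 + 1\right) + 2\right)^{2}\right)^{2}}{4} + \frac{1}{84}\right)^{2} = \left(\frac{\left(\left(-3 + 2\right)^{2}\right)^{2}}{4} + \frac{1}{84}\right)^{2} = \left(\frac{\left(\left(-1\right)^{2}\right)^{2}}{4} + \frac{1}{84}\right)^{2} = \left(\frac{1^{2}}{4} + \frac{1}{84}\right)^{2} = \left(\frac{1}{4} \cdot 1 + \frac{1}{84}\right)^{2} = \left(\frac{1}{4} + \frac{1}{84}\right)^{2} = \left(\frac{11}{42}\right)^{2} = \frac{121}{1764}$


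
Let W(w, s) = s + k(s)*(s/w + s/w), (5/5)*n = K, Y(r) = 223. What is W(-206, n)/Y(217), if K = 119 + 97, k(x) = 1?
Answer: 22032/22969 ≈ 0.95921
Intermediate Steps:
K = 216
n = 216
W(w, s) = s + 2*s/w (W(w, s) = s + 1*(s/w + s/w) = s + 1*(2*s/w) = s + 2*s/w)
W(-206, n)/Y(217) = (216*(2 - 206)/(-206))/223 = (216*(-1/206)*(-204))*(1/223) = (22032/103)*(1/223) = 22032/22969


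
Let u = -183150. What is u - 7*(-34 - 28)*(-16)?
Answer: -190094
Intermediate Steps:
u - 7*(-34 - 28)*(-16) = -183150 - 7*(-34 - 28)*(-16) = -183150 - (-434)*(-16) = -183150 - 7*992 = -183150 - 6944 = -190094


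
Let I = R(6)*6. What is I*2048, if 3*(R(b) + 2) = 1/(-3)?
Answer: -77824/3 ≈ -25941.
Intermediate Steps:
R(b) = -19/9 (R(b) = -2 + (⅓)/(-3) = -2 + (⅓)*(-⅓) = -2 - ⅑ = -19/9)
I = -38/3 (I = -19/9*6 = -38/3 ≈ -12.667)
I*2048 = -38/3*2048 = -77824/3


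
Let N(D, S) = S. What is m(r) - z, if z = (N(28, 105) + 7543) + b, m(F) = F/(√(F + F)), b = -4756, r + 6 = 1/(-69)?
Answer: -2892 + I*√57270/138 ≈ -2892.0 + 1.7341*I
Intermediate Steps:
r = -415/69 (r = -6 + 1/(-69) = -6 - 1/69 = -415/69 ≈ -6.0145)
m(F) = √2*√F/2 (m(F) = F/(√(2*F)) = F/((√2*√F)) = F*(√2/(2*√F)) = √2*√F/2)
z = 2892 (z = (105 + 7543) - 4756 = 7648 - 4756 = 2892)
m(r) - z = √2*√(-415/69)/2 - 1*2892 = √2*(I*√28635/69)/2 - 2892 = I*√57270/138 - 2892 = -2892 + I*√57270/138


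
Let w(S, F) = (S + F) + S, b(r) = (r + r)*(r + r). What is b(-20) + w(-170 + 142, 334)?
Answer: 1878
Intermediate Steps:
b(r) = 4*r**2 (b(r) = (2*r)*(2*r) = 4*r**2)
w(S, F) = F + 2*S (w(S, F) = (F + S) + S = F + 2*S)
b(-20) + w(-170 + 142, 334) = 4*(-20)**2 + (334 + 2*(-170 + 142)) = 4*400 + (334 + 2*(-28)) = 1600 + (334 - 56) = 1600 + 278 = 1878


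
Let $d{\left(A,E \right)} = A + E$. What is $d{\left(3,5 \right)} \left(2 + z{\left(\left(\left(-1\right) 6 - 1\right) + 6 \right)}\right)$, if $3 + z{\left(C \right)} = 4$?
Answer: $24$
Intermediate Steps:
$z{\left(C \right)} = 1$ ($z{\left(C \right)} = -3 + 4 = 1$)
$d{\left(3,5 \right)} \left(2 + z{\left(\left(\left(-1\right) 6 - 1\right) + 6 \right)}\right) = \left(3 + 5\right) \left(2 + 1\right) = 8 \cdot 3 = 24$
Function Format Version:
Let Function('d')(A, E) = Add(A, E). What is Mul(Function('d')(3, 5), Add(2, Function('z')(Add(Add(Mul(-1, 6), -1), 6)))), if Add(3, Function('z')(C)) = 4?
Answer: 24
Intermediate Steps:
Function('z')(C) = 1 (Function('z')(C) = Add(-3, 4) = 1)
Mul(Function('d')(3, 5), Add(2, Function('z')(Add(Add(Mul(-1, 6), -1), 6)))) = Mul(Add(3, 5), Add(2, 1)) = Mul(8, 3) = 24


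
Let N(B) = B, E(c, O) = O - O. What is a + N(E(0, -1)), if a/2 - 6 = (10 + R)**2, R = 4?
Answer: 404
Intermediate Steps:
E(c, O) = 0
a = 404 (a = 12 + 2*(10 + 4)**2 = 12 + 2*14**2 = 12 + 2*196 = 12 + 392 = 404)
a + N(E(0, -1)) = 404 + 0 = 404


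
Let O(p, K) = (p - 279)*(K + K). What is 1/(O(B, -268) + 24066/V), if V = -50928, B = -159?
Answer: 8488/1992706773 ≈ 4.2595e-6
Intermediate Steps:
O(p, K) = 2*K*(-279 + p) (O(p, K) = (-279 + p)*(2*K) = 2*K*(-279 + p))
1/(O(B, -268) + 24066/V) = 1/(2*(-268)*(-279 - 159) + 24066/(-50928)) = 1/(2*(-268)*(-438) + 24066*(-1/50928)) = 1/(234768 - 4011/8488) = 1/(1992706773/8488) = 8488/1992706773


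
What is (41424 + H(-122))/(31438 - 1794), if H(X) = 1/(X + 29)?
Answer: 3852431/2756892 ≈ 1.3974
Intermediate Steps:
H(X) = 1/(29 + X)
(41424 + H(-122))/(31438 - 1794) = (41424 + 1/(29 - 122))/(31438 - 1794) = (41424 + 1/(-93))/29644 = (41424 - 1/93)*(1/29644) = (3852431/93)*(1/29644) = 3852431/2756892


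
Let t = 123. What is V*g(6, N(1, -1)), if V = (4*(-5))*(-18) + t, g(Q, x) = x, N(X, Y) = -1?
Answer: -483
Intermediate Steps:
V = 483 (V = (4*(-5))*(-18) + 123 = -20*(-18) + 123 = 360 + 123 = 483)
V*g(6, N(1, -1)) = 483*(-1) = -483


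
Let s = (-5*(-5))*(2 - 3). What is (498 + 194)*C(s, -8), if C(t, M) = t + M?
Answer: -22836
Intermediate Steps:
s = -25 (s = 25*(-1) = -25)
C(t, M) = M + t
(498 + 194)*C(s, -8) = (498 + 194)*(-8 - 25) = 692*(-33) = -22836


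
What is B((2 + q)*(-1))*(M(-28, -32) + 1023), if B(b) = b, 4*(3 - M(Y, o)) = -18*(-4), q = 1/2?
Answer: -2520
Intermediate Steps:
q = 1/2 (q = 1*(1/2) = 1/2 ≈ 0.50000)
M(Y, o) = -15 (M(Y, o) = 3 - (-9)*(-4)/2 = 3 - 1/4*72 = 3 - 18 = -15)
B((2 + q)*(-1))*(M(-28, -32) + 1023) = ((2 + 1/2)*(-1))*(-15 + 1023) = ((5/2)*(-1))*1008 = -5/2*1008 = -2520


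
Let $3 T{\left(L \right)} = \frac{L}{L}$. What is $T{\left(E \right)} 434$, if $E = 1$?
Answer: $\frac{434}{3} \approx 144.67$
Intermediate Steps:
$T{\left(L \right)} = \frac{1}{3}$ ($T{\left(L \right)} = \frac{L \frac{1}{L}}{3} = \frac{1}{3} \cdot 1 = \frac{1}{3}$)
$T{\left(E \right)} 434 = \frac{1}{3} \cdot 434 = \frac{434}{3}$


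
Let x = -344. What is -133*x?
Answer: 45752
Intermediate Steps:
-133*x = -133*(-344) = 45752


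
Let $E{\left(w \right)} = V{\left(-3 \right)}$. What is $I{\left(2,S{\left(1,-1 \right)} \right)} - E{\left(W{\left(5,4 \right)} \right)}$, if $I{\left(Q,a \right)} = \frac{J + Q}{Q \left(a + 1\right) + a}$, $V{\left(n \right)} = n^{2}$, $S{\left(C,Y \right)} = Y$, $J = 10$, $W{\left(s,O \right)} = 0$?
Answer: $-21$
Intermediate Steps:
$I{\left(Q,a \right)} = \frac{10 + Q}{a + Q \left(1 + a\right)}$ ($I{\left(Q,a \right)} = \frac{10 + Q}{Q \left(a + 1\right) + a} = \frac{10 + Q}{Q \left(1 + a\right) + a} = \frac{10 + Q}{a + Q \left(1 + a\right)}$)
$E{\left(w \right)} = 9$ ($E{\left(w \right)} = \left(-3\right)^{2} = 9$)
$I{\left(2,S{\left(1,-1 \right)} \right)} - E{\left(W{\left(5,4 \right)} \right)} = \frac{10 + 2}{2 - 1 + 2 \left(-1\right)} - 9 = \frac{1}{2 - 1 - 2} \cdot 12 - 9 = \frac{1}{-1} \cdot 12 - 9 = \left(-1\right) 12 - 9 = -12 - 9 = -21$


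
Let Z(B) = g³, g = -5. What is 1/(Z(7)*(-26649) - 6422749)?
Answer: -1/3091624 ≈ -3.2345e-7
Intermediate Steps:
Z(B) = -125 (Z(B) = (-5)³ = -125)
1/(Z(7)*(-26649) - 6422749) = 1/(-125*(-26649) - 6422749) = 1/(3331125 - 6422749) = 1/(-3091624) = -1/3091624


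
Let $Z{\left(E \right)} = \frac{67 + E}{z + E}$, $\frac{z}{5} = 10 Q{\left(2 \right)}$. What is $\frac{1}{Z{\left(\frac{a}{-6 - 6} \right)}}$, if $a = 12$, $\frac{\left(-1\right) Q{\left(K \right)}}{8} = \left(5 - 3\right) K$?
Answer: $- \frac{1601}{66} \approx -24.258$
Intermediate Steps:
$Q{\left(K \right)} = - 16 K$ ($Q{\left(K \right)} = - 8 \left(5 - 3\right) K = - 8 \cdot 2 K = - 16 K$)
$z = -1600$ ($z = 5 \cdot 10 \left(\left(-16\right) 2\right) = 5 \cdot 10 \left(-32\right) = 5 \left(-320\right) = -1600$)
$Z{\left(E \right)} = \frac{67 + E}{-1600 + E}$
$\frac{1}{Z{\left(\frac{a}{-6 - 6} \right)}} = \frac{1}{\frac{1}{-1600 + \frac{12}{-6 - 6}} \left(67 + \frac{12}{-6 - 6}\right)} = \frac{1}{\frac{1}{-1600 + \frac{12}{-12}} \left(67 + \frac{12}{-12}\right)} = \frac{1}{\frac{1}{-1600 + 12 \left(- \frac{1}{12}\right)} \left(67 + 12 \left(- \frac{1}{12}\right)\right)} = \frac{1}{\frac{1}{-1600 - 1} \left(67 - 1\right)} = \frac{1}{\frac{1}{-1601} \cdot 66} = \frac{1}{\left(- \frac{1}{1601}\right) 66} = \frac{1}{- \frac{66}{1601}} = - \frac{1601}{66}$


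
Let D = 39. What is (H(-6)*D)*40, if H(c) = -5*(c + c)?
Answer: 93600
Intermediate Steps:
H(c) = -10*c
(H(-6)*D)*40 = (-10*(-6)*39)*40 = (60*39)*40 = 2340*40 = 93600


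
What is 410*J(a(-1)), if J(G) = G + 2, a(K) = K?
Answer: 410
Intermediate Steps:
J(G) = 2 + G
410*J(a(-1)) = 410*(2 - 1) = 410*1 = 410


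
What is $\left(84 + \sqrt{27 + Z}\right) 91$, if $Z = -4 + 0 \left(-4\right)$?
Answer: $7644 + 91 \sqrt{23} \approx 8080.4$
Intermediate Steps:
$Z = -4$ ($Z = -4 + 0 = -4$)
$\left(84 + \sqrt{27 + Z}\right) 91 = \left(84 + \sqrt{27 - 4}\right) 91 = \left(84 + \sqrt{23}\right) 91 = 7644 + 91 \sqrt{23}$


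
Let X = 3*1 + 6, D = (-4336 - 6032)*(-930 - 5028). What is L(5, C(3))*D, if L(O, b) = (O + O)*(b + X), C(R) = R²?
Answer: 11119057920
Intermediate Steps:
D = 61772544 (D = -10368*(-5958) = 61772544)
X = 9 (X = 3 + 6 = 9)
L(O, b) = 2*O*(9 + b) (L(O, b) = (O + O)*(b + 9) = (2*O)*(9 + b) = 2*O*(9 + b))
L(5, C(3))*D = (2*5*(9 + 3²))*61772544 = (2*5*(9 + 9))*61772544 = (2*5*18)*61772544 = 180*61772544 = 11119057920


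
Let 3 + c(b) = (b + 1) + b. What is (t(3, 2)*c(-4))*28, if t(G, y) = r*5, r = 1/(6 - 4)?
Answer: -700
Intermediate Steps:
r = 1/2 ≈ 0.50000
c(b) = -2 + 2*b (c(b) = -3 + ((b + 1) + b) = -3 + ((1 + b) + b) = -3 + (1 + 2*b) = -2 + 2*b)
t(G, y) = 5/2 (t(G, y) = (1/2)*5 = 5/2)
(t(3, 2)*c(-4))*28 = (5*(-2 + 2*(-4))/2)*28 = (5*(-2 - 8)/2)*28 = ((5/2)*(-10))*28 = -25*28 = -700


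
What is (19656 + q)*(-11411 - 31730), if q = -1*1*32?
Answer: -846598984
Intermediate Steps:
q = -32 (q = -1*32 = -32)
(19656 + q)*(-11411 - 31730) = (19656 - 32)*(-11411 - 31730) = 19624*(-43141) = -846598984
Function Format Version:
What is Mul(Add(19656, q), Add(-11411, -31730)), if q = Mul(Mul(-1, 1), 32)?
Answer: -846598984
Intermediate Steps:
q = -32 (q = Mul(-1, 32) = -32)
Mul(Add(19656, q), Add(-11411, -31730)) = Mul(Add(19656, -32), Add(-11411, -31730)) = Mul(19624, -43141) = -846598984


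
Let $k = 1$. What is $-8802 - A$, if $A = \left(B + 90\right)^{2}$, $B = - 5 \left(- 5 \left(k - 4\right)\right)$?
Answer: $-9027$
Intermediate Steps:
$B = -75$ ($B = - 5 \left(- 5 \left(1 - 4\right)\right) = - 5 \left(\left(-5\right) \left(-3\right)\right) = \left(-5\right) 15 = -75$)
$A = 225$ ($A = \left(-75 + 90\right)^{2} = 15^{2} = 225$)
$-8802 - A = -8802 - 225 = -9027$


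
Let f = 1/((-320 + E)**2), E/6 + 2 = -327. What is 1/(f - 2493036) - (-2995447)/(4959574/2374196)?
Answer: 46651282774507538894239038/32533422700093316965 ≈ 1.4340e+6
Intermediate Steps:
E = -1974 (E = -12 + 6*(-327) = -12 - 1962 = -1974)
f = 1/5262436 (f = 1/((-320 - 1974)**2) = 1/((-2294)**2) = 1/5262436 ≈ 1.9003e-7)
1/(f - 2493036) - (-2995447)/(4959574/2374196) = 1/(1/5262436 - 2493036) - (-2995447)/(4959574/2374196) = 1/(-13119442395695/5262436) - (-2995447)/(4959574*(1/2374196)) = -5262436/13119442395695 - (-2995447)/2479787/1187098 = -5262436/13119442395695 - (-2995447)*1187098/2479787 = -5262436/13119442395695 - 1*(-3555889142806/2479787) = -5262436/13119442395695 + 3555889142806/2479787 = 46651282774507538894239038/32533422700093316965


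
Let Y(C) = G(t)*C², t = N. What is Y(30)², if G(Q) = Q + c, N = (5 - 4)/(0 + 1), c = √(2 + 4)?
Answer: 5670000 + 1620000*√6 ≈ 9.6382e+6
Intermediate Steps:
c = √6 ≈ 2.4495
N = 1 (N = 1/1 = 1*1 = 1)
t = 1
G(Q) = Q + √6
Y(C) = C²*(1 + √6) (Y(C) = (1 + √6)*C² = C²*(1 + √6))
Y(30)² = (30²*(1 + √6))² = (900*(1 + √6))² = (900 + 900*√6)²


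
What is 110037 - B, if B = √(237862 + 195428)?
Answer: 110037 - √433290 ≈ 1.0938e+5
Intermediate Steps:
B = √433290 ≈ 658.25
110037 - B = 110037 - √433290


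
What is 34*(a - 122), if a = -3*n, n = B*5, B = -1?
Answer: -3638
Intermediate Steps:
n = -5 (n = -1*5 = -5)
a = 15 (a = -3*(-5) = 15)
34*(a - 122) = 34*(15 - 122) = 34*(-107) = -3638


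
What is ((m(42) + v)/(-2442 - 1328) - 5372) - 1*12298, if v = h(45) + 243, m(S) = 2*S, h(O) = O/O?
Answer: -33308114/1885 ≈ -17670.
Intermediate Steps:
h(O) = 1
v = 244 (v = 1 + 243 = 244)
((m(42) + v)/(-2442 - 1328) - 5372) - 1*12298 = ((2*42 + 244)/(-2442 - 1328) - 5372) - 1*12298 = ((84 + 244)/(-3770) - 5372) - 12298 = (328*(-1/3770) - 5372) - 12298 = (-164/1885 - 5372) - 12298 = -10126384/1885 - 12298 = -33308114/1885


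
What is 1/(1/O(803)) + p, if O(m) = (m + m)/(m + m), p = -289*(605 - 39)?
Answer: -163573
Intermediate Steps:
p = -163574 (p = -289*566 = -163574)
O(m) = 1 (O(m) = (2*m)/((2*m)) = (2*m)*(1/(2*m)) = 1)
1/(1/O(803)) + p = 1/(1/1) - 163574 = 1/1 - 163574 = 1 - 163574 = -163573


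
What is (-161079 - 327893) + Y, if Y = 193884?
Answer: -295088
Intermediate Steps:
(-161079 - 327893) + Y = (-161079 - 327893) + 193884 = -488972 + 193884 = -295088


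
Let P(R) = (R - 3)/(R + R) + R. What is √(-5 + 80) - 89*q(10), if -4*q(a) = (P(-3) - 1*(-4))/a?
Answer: 89/20 + 5*√3 ≈ 13.110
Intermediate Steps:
P(R) = R + (-3 + R)/(2*R) (P(R) = (-3 + R)/((2*R)) + R = (-3 + R)*(1/(2*R)) + R = (-3 + R)/(2*R) + R = R + (-3 + R)/(2*R))
q(a) = -1/(2*a) (q(a) = -((½ - 3 - 3/2/(-3)) - 1*(-4))/(4*a) = -((½ - 3 - 3/2*(-⅓)) + 4)/(4*a) = -((½ - 3 + ½) + 4)/(4*a) = -(-2 + 4)/(4*a) = -1/(2*a))
√(-5 + 80) - 89*q(10) = √(-5 + 80) - (-89)/(2*10) = √75 - (-89)/(2*10) = 5*√3 - 89*(-1/20) = 5*√3 + 89/20 = 89/20 + 5*√3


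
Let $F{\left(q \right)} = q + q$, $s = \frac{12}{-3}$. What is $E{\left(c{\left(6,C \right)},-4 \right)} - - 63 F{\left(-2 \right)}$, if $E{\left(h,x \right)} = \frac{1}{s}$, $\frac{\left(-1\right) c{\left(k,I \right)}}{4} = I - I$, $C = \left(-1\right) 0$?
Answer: $- \frac{1009}{4} \approx -252.25$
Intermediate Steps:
$C = 0$
$s = -4$ ($s = 12 \left(- \frac{1}{3}\right) = -4$)
$c{\left(k,I \right)} = 0$ ($c{\left(k,I \right)} = - 4 \left(I - I\right) = \left(-4\right) 0 = 0$)
$F{\left(q \right)} = 2 q$
$E{\left(h,x \right)} = - \frac{1}{4}$ ($E{\left(h,x \right)} = \frac{1}{-4} = - \frac{1}{4}$)
$E{\left(c{\left(6,C \right)},-4 \right)} - - 63 F{\left(-2 \right)} = - \frac{1}{4} - - 63 \cdot 2 \left(-2\right) = - \frac{1}{4} - \left(-63\right) \left(-4\right) = - \frac{1}{4} - 252 = - \frac{1009}{4}$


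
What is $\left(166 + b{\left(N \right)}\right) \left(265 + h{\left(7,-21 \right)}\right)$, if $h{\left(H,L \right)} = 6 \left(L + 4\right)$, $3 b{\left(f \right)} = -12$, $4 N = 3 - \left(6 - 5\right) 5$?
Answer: $26406$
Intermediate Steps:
$N = - \frac{1}{2}$ ($N = \frac{3 - \left(6 - 5\right) 5}{4} = \frac{3 - 1 \cdot 5}{4} = \frac{3 - 5}{4} = \frac{1}{4} \left(-2\right) = - \frac{1}{2} \approx -0.5$)
$b{\left(f \right)} = -4$ ($b{\left(f \right)} = \frac{1}{3} \left(-12\right) = -4$)
$h{\left(H,L \right)} = 24 + 6 L$ ($h{\left(H,L \right)} = 6 \left(4 + L\right) = 24 + 6 L$)
$\left(166 + b{\left(N \right)}\right) \left(265 + h{\left(7,-21 \right)}\right) = \left(166 - 4\right) \left(265 + \left(24 + 6 \left(-21\right)\right)\right) = 162 \left(265 + \left(24 - 126\right)\right) = 162 \left(265 - 102\right) = 162 \cdot 163 = 26406$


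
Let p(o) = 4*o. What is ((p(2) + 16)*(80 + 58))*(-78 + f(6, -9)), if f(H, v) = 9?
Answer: -228528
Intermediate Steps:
((p(2) + 16)*(80 + 58))*(-78 + f(6, -9)) = ((4*2 + 16)*(80 + 58))*(-78 + 9) = ((8 + 16)*138)*(-69) = (24*138)*(-69) = 3312*(-69) = -228528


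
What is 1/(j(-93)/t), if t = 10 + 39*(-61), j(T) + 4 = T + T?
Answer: 2369/190 ≈ 12.468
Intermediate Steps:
j(T) = -4 + 2*T (j(T) = -4 + (T + T) = -4 + 2*T)
t = -2369 (t = 10 - 2379 = -2369)
1/(j(-93)/t) = 1/((-4 + 2*(-93))/(-2369)) = 1/((-4 - 186)*(-1/2369)) = 1/(-190*(-1/2369)) = 1/(190/2369) = 2369/190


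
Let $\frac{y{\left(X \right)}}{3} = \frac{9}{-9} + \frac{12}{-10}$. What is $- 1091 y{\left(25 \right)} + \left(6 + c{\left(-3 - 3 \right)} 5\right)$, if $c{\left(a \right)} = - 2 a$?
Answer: $\frac{36333}{5} \approx 7266.6$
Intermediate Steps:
$y{\left(X \right)} = - \frac{33}{5}$ ($y{\left(X \right)} = 3 \left(\frac{9}{-9} + \frac{12}{-10}\right) = 3 \left(9 \left(- \frac{1}{9}\right) + 12 \left(- \frac{1}{10}\right)\right) = 3 \left(-1 - \frac{6}{5}\right) = 3 \left(- \frac{11}{5}\right) = - \frac{33}{5}$)
$- 1091 y{\left(25 \right)} + \left(6 + c{\left(-3 - 3 \right)} 5\right) = \left(-1091\right) \left(- \frac{33}{5}\right) + \left(6 + - 2 \left(-3 - 3\right) 5\right) = \frac{36003}{5} + \left(6 + \left(-2\right) \left(-6\right) 5\right) = \frac{36003}{5} + \left(6 + 12 \cdot 5\right) = \frac{36003}{5} + \left(6 + 60\right) = \frac{36003}{5} + 66 = \frac{36333}{5}$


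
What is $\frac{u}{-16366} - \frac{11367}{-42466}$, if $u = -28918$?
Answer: $\frac{707032055}{347499278} \approx 2.0346$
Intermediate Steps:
$\frac{u}{-16366} - \frac{11367}{-42466} = - \frac{28918}{-16366} - \frac{11367}{-42466} = \left(-28918\right) \left(- \frac{1}{16366}\right) - - \frac{11367}{42466} = \frac{14459}{8183} + \frac{11367}{42466} = \frac{707032055}{347499278}$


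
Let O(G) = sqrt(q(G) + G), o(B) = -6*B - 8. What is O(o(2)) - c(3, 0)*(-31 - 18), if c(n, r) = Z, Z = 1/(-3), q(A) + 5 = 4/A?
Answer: -49/3 + 3*I*sqrt(70)/5 ≈ -16.333 + 5.02*I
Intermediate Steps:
o(B) = -8 - 6*B
q(A) = -5 + 4/A
Z = -1/3 ≈ -0.33333
c(n, r) = -1/3
O(G) = sqrt(-5 + G + 4/G) (O(G) = sqrt((-5 + 4/G) + G) = sqrt(-5 + G + 4/G))
O(o(2)) - c(3, 0)*(-31 - 18) = sqrt(-5 + (-8 - 6*2) + 4/(-8 - 6*2)) - (-1)*(-31 - 18)/3 = sqrt(-5 + (-8 - 12) + 4/(-8 - 12)) - (-1)*(-49)/3 = sqrt(-5 - 20 + 4/(-20)) - 1*49/3 = sqrt(-5 - 20 + 4*(-1/20)) - 49/3 = sqrt(-5 - 20 - 1/5) - 49/3 = sqrt(-126/5) - 49/3 = 3*I*sqrt(70)/5 - 49/3 = -49/3 + 3*I*sqrt(70)/5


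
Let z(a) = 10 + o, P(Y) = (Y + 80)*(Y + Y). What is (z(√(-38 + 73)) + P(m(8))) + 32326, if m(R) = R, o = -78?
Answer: 33666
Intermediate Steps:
P(Y) = 2*Y*(80 + Y) (P(Y) = (80 + Y)*(2*Y) = 2*Y*(80 + Y))
z(a) = -68 (z(a) = 10 - 78 = -68)
(z(√(-38 + 73)) + P(m(8))) + 32326 = (-68 + 2*8*(80 + 8)) + 32326 = (-68 + 2*8*88) + 32326 = (-68 + 1408) + 32326 = 1340 + 32326 = 33666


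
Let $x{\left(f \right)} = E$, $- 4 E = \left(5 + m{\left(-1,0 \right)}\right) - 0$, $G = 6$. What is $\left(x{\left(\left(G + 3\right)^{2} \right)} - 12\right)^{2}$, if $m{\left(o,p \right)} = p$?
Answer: $\frac{2809}{16} \approx 175.56$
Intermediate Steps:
$E = - \frac{5}{4}$ ($E = - \frac{\left(5 + 0\right) - 0}{4} = - \frac{5 + 0}{4} = \left(- \frac{1}{4}\right) 5 = - \frac{5}{4} \approx -1.25$)
$x{\left(f \right)} = - \frac{5}{4}$
$\left(x{\left(\left(G + 3\right)^{2} \right)} - 12\right)^{2} = \left(- \frac{5}{4} - 12\right)^{2} = \left(- \frac{53}{4}\right)^{2} = \frac{2809}{16}$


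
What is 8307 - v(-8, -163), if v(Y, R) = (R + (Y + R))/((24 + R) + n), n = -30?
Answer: 1403549/169 ≈ 8305.0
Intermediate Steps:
v(Y, R) = (Y + 2*R)/(-6 + R) (v(Y, R) = (R + (Y + R))/((24 + R) - 30) = (R + (R + Y))/(-6 + R) = (Y + 2*R)/(-6 + R))
8307 - v(-8, -163) = 8307 - (-8 + 2*(-163))/(-6 - 163) = 8307 - (-8 - 326)/(-169) = 8307 - (-1)*(-334)/169 = 8307 - 1*334/169 = 8307 - 334/169 = 1403549/169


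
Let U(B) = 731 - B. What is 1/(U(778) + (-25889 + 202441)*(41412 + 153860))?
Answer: 1/34475662097 ≈ 2.9006e-11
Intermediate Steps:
1/(U(778) + (-25889 + 202441)*(41412 + 153860)) = 1/((731 - 1*778) + (-25889 + 202441)*(41412 + 153860)) = 1/((731 - 778) + 176552*195272) = 1/(-47 + 34475662144) = 1/34475662097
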